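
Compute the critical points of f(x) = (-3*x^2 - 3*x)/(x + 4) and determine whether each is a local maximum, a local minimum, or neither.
f'(x) = 3*(-x^2 - 8*x - 4)/(x^2 + 8*x + 16)

Solve f'(x) = 0:
  f'(x) = -3*(x^2 + 8*x + 4)/(x + 4)^2; the denominator is positive wherever f is defined, so f'(x) = 0 ⇔ -3*x^2 - 24*x - 12 = 0.
  Factor: -3*x^2 - 24*x - 12 = -3*(x^2 + 8*x + 4); x^2 + 8*x + 4 = 0 has no rational roots; quadratic formula: x = (-8 ± √48)/2.
  ⇒ x = -4 - 2*sqrt(3) ≈ -7.4641, -4 + 2*sqrt(3) ≈ -0.5359

f''(x) = -72/(x^3 + 12*x^2 + 48*x + 64)
Second-derivative test at each critical point:
  f''(-7.4641) = 1.7321 > 0 → local minimum
  f''(-0.5359) = -1.7321 < 0 → local maximum

Critical points: x = -4 - 2*sqrt(3) ≈ -7.4641 (local minimum); x = -4 + 2*sqrt(3) ≈ -0.5359 (local maximum)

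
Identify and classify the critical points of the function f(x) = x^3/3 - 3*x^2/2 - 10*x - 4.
f'(x) = x^2 - 3*x - 10

Solve f'(x) = 0:
  Factor: x^2 - 3*x - 10 = (x - 5)*(x + 2) = 0.
  ⇒ x = -2, 5

f''(x) = 2*x - 3
Second-derivative test at each critical point:
  f''(-2) = -7 < 0 → local maximum
  f''(5) = 7 > 0 → local minimum

Critical points: x = -2 (local maximum); x = 5 (local minimum)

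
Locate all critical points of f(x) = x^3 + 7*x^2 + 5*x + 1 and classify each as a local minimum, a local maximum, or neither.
f'(x) = 3*x^2 + 14*x + 5

Solve f'(x) = 0:
  3*x^2 + 14*x + 5 = 0 has no rational roots; quadratic formula: x = (-14 ± √136)/6.
  ⇒ x = -7/3 - sqrt(34)/3 ≈ -4.2770, -7/3 + sqrt(34)/3 ≈ -0.3897

f''(x) = 6*x + 14
Second-derivative test at each critical point:
  f''(-4.2770) = -11.6619 < 0 → local maximum
  f''(-0.3897) = 11.6619 > 0 → local minimum

Critical points: x = -7/3 - sqrt(34)/3 ≈ -4.2770 (local maximum); x = -7/3 + sqrt(34)/3 ≈ -0.3897 (local minimum)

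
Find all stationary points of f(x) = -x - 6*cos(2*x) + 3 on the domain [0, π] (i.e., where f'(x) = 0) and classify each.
f'(x) = 12*sin(2*x) - 1

Solve f'(x) = 0 on [0, π]:
  f'(x) = 0 ⇔ sin(2*x) = 1/12, i.e. 2*x = arcsin(1/12) + 2nπ or 2*x = π − arcsin(1/12) + 2nπ; keep the solutions lying in [0, π].
  ⇒ x = asin(1/12)/2 ≈ 0.0417, -asin(1/12)/2 + pi/2 ≈ 1.5291

f''(x) = 24*cos(2*x)
Second-derivative test at each critical point:
  f''(0.0417) = 23.9165 > 0 → local minimum
  f''(1.5291) = -23.9165 < 0 → local maximum

Critical points: x = asin(1/12)/2 ≈ 0.0417 (local minimum); x = -asin(1/12)/2 + pi/2 ≈ 1.5291 (local maximum)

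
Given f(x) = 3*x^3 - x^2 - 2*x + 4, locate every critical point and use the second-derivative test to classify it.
f'(x) = 9*x^2 - 2*x - 2

Solve f'(x) = 0:
  9*x^2 - 2*x - 2 = 0 has no rational roots; quadratic formula: x = (2 ± √76)/18.
  ⇒ x = 1/9 - sqrt(19)/9 ≈ -0.3732, 1/9 + sqrt(19)/9 ≈ 0.5954

f''(x) = 18*x - 2
Second-derivative test at each critical point:
  f''(-0.3732) = -8.7178 < 0 → local maximum
  f''(0.5954) = 8.7178 > 0 → local minimum

Critical points: x = 1/9 - sqrt(19)/9 ≈ -0.3732 (local maximum); x = 1/9 + sqrt(19)/9 ≈ 0.5954 (local minimum)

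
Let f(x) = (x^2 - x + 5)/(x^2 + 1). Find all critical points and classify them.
f'(x) = (x^2 - 8*x - 1)/(x^4 + 2*x^2 + 1)

Solve f'(x) = 0:
  f'(x) = (x^2 - 8*x - 1)/(x^2 + 1)^2; the denominator is positive wherever f is defined, so f'(x) = 0 ⇔ x^2 - 8*x - 1 = 0.
  x^2 - 8*x - 1 = 0 has no rational roots; quadratic formula: x = (8 ± √68)/2.
  ⇒ x = 4 - sqrt(17) ≈ -0.1231, 4 + sqrt(17) ≈ 8.1231

f''(x) = 2*(-x^3 + 12*x^2 + 3*x - 4)/(x^6 + 3*x^4 + 3*x^2 + 1)
Second-derivative test at each critical point:
  f''(-0.1231) = -8.0018 < 0 → local maximum
  f''(8.1231) = 0.0018 > 0 → local minimum

Critical points: x = 4 - sqrt(17) ≈ -0.1231 (local maximum); x = 4 + sqrt(17) ≈ 8.1231 (local minimum)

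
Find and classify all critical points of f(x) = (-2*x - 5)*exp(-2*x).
f'(x) = 4*(x + 2)*exp(-2*x)

Solve f'(x) = 0:
  f'(x) = (4*x + 8)·exp(-2*x) and exp(-2*x) > 0 for every x, so f'(x) = 0 ⇔ 4*x + 8 = 0.
  Factor: 4*x + 8 = 4*(x + 2) = 0.
  ⇒ x = -2

f''(x) = 4*(-2*x - 3)*exp(-2*x)
Second-derivative test at each critical point:
  f''(-2) = 218.3926 > 0 → local minimum

Critical points: x = -2 (local minimum)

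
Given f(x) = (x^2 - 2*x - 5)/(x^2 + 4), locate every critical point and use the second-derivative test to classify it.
f'(x) = 2*(x^2 + 9*x - 4)/(x^4 + 8*x^2 + 16)

Solve f'(x) = 0:
  f'(x) = 2*(x^2 + 9*x - 4)/(x^2 + 4)^2; the denominator is positive wherever f is defined, so f'(x) = 0 ⇔ 2*x^2 + 18*x - 8 = 0.
  Factor: 2*x^2 + 18*x - 8 = 2*(x^2 + 9*x - 4); x^2 + 9*x - 4 = 0 has no rational roots; quadratic formula: x = (-9 ± √97)/2.
  ⇒ x = -sqrt(97)/2 - 9/2 ≈ -9.4244, -9/2 + sqrt(97)/2 ≈ 0.4244

f''(x) = 2*(-2*x^3 - 27*x^2 + 24*x + 36)/(x^6 + 12*x^4 + 48*x^2 + 64)
Second-derivative test at each critical point:
  f''(-9.4244) = -0.0023 < 0 → local maximum
  f''(0.4244) = 1.1273 > 0 → local minimum

Critical points: x = -sqrt(97)/2 - 9/2 ≈ -9.4244 (local maximum); x = -9/2 + sqrt(97)/2 ≈ 0.4244 (local minimum)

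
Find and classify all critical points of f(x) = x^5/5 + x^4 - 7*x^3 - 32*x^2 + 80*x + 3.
f'(x) = x^4 + 4*x^3 - 21*x^2 - 64*x + 80

Solve f'(x) = 0:
  Factor: x^4 + 4*x^3 - 21*x^2 - 64*x + 80 = (x - 4)*(x - 1)*(x + 4)*(x + 5) = 0.
  ⇒ x = -5, -4, 1, 4

f''(x) = 4*x^3 + 12*x^2 - 42*x - 64
Second-derivative test at each critical point:
  f''(-5) = -54 < 0 → local maximum
  f''(-4) = 40 > 0 → local minimum
  f''(1) = -90 < 0 → local maximum
  f''(4) = 216 > 0 → local minimum

Critical points: x = -5 (local maximum); x = -4 (local minimum); x = 1 (local maximum); x = 4 (local minimum)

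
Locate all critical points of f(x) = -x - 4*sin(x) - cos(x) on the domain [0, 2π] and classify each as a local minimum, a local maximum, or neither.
f'(x) = sin(x) - 4*cos(x) - 1

Solve f'(x) = 0 on [0, 2π]:
  f'(x) = 0 ⇔ sin(x) - 4*cos(x) = 1. Write the left side as R·cos(x + φ) with R = √((-4)² + (-1)²) = sqrt(17), cos φ = -4*sqrt(17)/17, sin φ = -sqrt(17)/17; then cos(x + φ) = sqrt(17)/17. Solve for x and keep the solutions lying in [0, 2π].
  ⇒ x = pi/2 ≈ 1.5708, atan(15/8) + pi ≈ 4.2224

f''(x) = 4*sin(x) + cos(x)
Second-derivative test at each critical point:
  f''(1.5708) = 4 > 0 → local minimum
  f''(4.2224) = -4 < 0 → local maximum

Critical points: x = pi/2 ≈ 1.5708 (local minimum); x = atan(15/8) + pi ≈ 4.2224 (local maximum)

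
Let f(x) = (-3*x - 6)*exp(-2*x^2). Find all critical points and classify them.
f'(x) = 3*(4*x*(x + 2) - 1)*exp(-2*x^2)

Solve f'(x) = 0:
  f'(x) = (12*x^2 + 24*x - 3)·exp(-2*x^2) and exp(-2*x^2) > 0 for every x, so f'(x) = 0 ⇔ 12*x^2 + 24*x - 3 = 0.
  Factor: 12*x^2 + 24*x - 3 = 3*(4*x^2 + 8*x - 1); 4*x^2 + 8*x - 1 = 0 has no rational roots; quadratic formula: x = (-8 ± √80)/8.
  ⇒ x = -sqrt(5)/2 - 1 ≈ -2.1180, -1 + sqrt(5)/2 ≈ 0.1180

f''(x) = 12*(-4*x^2*(x + 2) + 3*x + 2)*exp(-2*x^2)
Second-derivative test at each critical point:
  f''(-2.1180) = -0.0034 < 0 → local maximum
  f''(0.1180) = 26.0955 > 0 → local minimum

Critical points: x = -sqrt(5)/2 - 1 ≈ -2.1180 (local maximum); x = -1 + sqrt(5)/2 ≈ 0.1180 (local minimum)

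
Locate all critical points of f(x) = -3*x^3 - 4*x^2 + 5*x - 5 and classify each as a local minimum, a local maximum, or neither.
f'(x) = -9*x^2 - 8*x + 5

Solve f'(x) = 0:
  9*x^2 + 8*x - 5 = 0 has no rational roots; quadratic formula: x = (-8 ± √244)/18.
  ⇒ x = -sqrt(61)/9 - 4/9 ≈ -1.3122, -4/9 + sqrt(61)/9 ≈ 0.4234

f''(x) = -18*x - 8
Second-derivative test at each critical point:
  f''(-1.3122) = 15.6205 > 0 → local minimum
  f''(0.4234) = -15.6205 < 0 → local maximum

Critical points: x = -sqrt(61)/9 - 4/9 ≈ -1.3122 (local minimum); x = -4/9 + sqrt(61)/9 ≈ 0.4234 (local maximum)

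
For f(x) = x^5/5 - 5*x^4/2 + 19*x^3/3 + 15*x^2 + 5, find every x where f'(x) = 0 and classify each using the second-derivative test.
f'(x) = x*(x^3 - 10*x^2 + 19*x + 30)

Solve f'(x) = 0:
  Factor: x^4 - 10*x^3 + 19*x^2 + 30*x = x*(x - 6)*(x - 5)*(x + 1) = 0.
  ⇒ x = -1, 0, 5, 6

f''(x) = 4*x^3 - 30*x^2 + 38*x + 30
Second-derivative test at each critical point:
  f''(-1) = -42 < 0 → local maximum
  f''(0) = 30 > 0 → local minimum
  f''(5) = -30 < 0 → local maximum
  f''(6) = 42 > 0 → local minimum

Critical points: x = -1 (local maximum); x = 0 (local minimum); x = 5 (local maximum); x = 6 (local minimum)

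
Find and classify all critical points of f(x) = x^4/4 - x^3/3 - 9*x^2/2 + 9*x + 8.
f'(x) = x^3 - x^2 - 9*x + 9

Solve f'(x) = 0:
  Factor: x^3 - x^2 - 9*x + 9 = (x - 3)*(x - 1)*(x + 3) = 0.
  ⇒ x = -3, 1, 3

f''(x) = 3*x^2 - 2*x - 9
Second-derivative test at each critical point:
  f''(-3) = 24 > 0 → local minimum
  f''(1) = -8 < 0 → local maximum
  f''(3) = 12 > 0 → local minimum

Critical points: x = -3 (local minimum); x = 1 (local maximum); x = 3 (local minimum)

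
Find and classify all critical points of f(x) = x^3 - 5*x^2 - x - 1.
f'(x) = 3*x^2 - 10*x - 1

Solve f'(x) = 0:
  3*x^2 - 10*x - 1 = 0 has no rational roots; quadratic formula: x = (10 ± √112)/6.
  ⇒ x = 5/3 - 2*sqrt(7)/3 ≈ -0.0972, 5/3 + 2*sqrt(7)/3 ≈ 3.4305

f''(x) = 6*x - 10
Second-derivative test at each critical point:
  f''(-0.0972) = -10.5830 < 0 → local maximum
  f''(3.4305) = 10.5830 > 0 → local minimum

Critical points: x = 5/3 - 2*sqrt(7)/3 ≈ -0.0972 (local maximum); x = 5/3 + 2*sqrt(7)/3 ≈ 3.4305 (local minimum)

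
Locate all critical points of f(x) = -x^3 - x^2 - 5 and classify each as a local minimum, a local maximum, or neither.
f'(x) = x*(-3*x - 2)

Solve f'(x) = 0:
  Factor: -3*x^2 - 2*x = -x*(3*x + 2) = 0.
  ⇒ x = -2/3, 0

f''(x) = -6*x - 2
Second-derivative test at each critical point:
  f''(-2/3) = 2 > 0 → local minimum
  f''(0) = -2 < 0 → local maximum

Critical points: x = -2/3 (local minimum); x = 0 (local maximum)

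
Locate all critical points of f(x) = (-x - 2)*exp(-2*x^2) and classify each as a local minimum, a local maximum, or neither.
f'(x) = (4*x*(x + 2) - 1)*exp(-2*x^2)

Solve f'(x) = 0:
  f'(x) = (4*x^2 + 8*x - 1)·exp(-2*x^2) and exp(-2*x^2) > 0 for every x, so f'(x) = 0 ⇔ 4*x^2 + 8*x - 1 = 0.
  4*x^2 + 8*x - 1 = 0 has no rational roots; quadratic formula: x = (-8 ± √80)/8.
  ⇒ x = -sqrt(5)/2 - 1 ≈ -2.1180, -1 + sqrt(5)/2 ≈ 0.1180

f''(x) = 4*(-4*x^2*(x + 2) + 3*x + 2)*exp(-2*x^2)
Second-derivative test at each critical point:
  f''(-2.1180) = -0.0011 < 0 → local maximum
  f''(0.1180) = 8.6985 > 0 → local minimum

Critical points: x = -sqrt(5)/2 - 1 ≈ -2.1180 (local maximum); x = -1 + sqrt(5)/2 ≈ 0.1180 (local minimum)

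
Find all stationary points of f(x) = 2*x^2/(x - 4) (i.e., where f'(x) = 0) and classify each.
f'(x) = 2*x*(x - 8)/(x^2 - 8*x + 16)

Solve f'(x) = 0:
  f'(x) = 2*x*(x - 8)/(x - 4)^2; the denominator is positive wherever f is defined, so f'(x) = 0 ⇔ 2*x^2 - 16*x = 0.
  Factor: 2*x^2 - 16*x = 2*x*(x - 8) = 0.
  ⇒ x = 0, 8

f''(x) = 64/(x^3 - 12*x^2 + 48*x - 64)
Second-derivative test at each critical point:
  f''(0) = -1 < 0 → local maximum
  f''(8) = 1 > 0 → local minimum

Critical points: x = 0 (local maximum); x = 8 (local minimum)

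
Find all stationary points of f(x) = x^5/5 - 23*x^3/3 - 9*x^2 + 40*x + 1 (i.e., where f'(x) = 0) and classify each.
f'(x) = x^4 - 23*x^2 - 18*x + 40

Solve f'(x) = 0:
  Factor: x^4 - 23*x^2 - 18*x + 40 = (x - 5)*(x - 1)*(x + 2)*(x + 4) = 0.
  ⇒ x = -4, -2, 1, 5

f''(x) = 4*x^3 - 46*x - 18
Second-derivative test at each critical point:
  f''(-4) = -90 < 0 → local maximum
  f''(-2) = 42 > 0 → local minimum
  f''(1) = -60 < 0 → local maximum
  f''(5) = 252 > 0 → local minimum

Critical points: x = -4 (local maximum); x = -2 (local minimum); x = 1 (local maximum); x = 5 (local minimum)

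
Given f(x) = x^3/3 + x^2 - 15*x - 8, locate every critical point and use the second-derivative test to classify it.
f'(x) = x^2 + 2*x - 15

Solve f'(x) = 0:
  Factor: x^2 + 2*x - 15 = (x - 3)*(x + 5) = 0.
  ⇒ x = -5, 3

f''(x) = 2*x + 2
Second-derivative test at each critical point:
  f''(-5) = -8 < 0 → local maximum
  f''(3) = 8 > 0 → local minimum

Critical points: x = -5 (local maximum); x = 3 (local minimum)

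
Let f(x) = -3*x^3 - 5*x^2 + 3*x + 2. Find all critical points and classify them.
f'(x) = -9*x^2 - 10*x + 3

Solve f'(x) = 0:
  9*x^2 + 10*x - 3 = 0 has no rational roots; quadratic formula: x = (-10 ± √208)/18.
  ⇒ x = -2*sqrt(13)/9 - 5/9 ≈ -1.3568, -5/9 + 2*sqrt(13)/9 ≈ 0.2457

f''(x) = -18*x - 10
Second-derivative test at each critical point:
  f''(-1.3568) = 14.4222 > 0 → local minimum
  f''(0.2457) = -14.4222 < 0 → local maximum

Critical points: x = -2*sqrt(13)/9 - 5/9 ≈ -1.3568 (local minimum); x = -5/9 + 2*sqrt(13)/9 ≈ 0.2457 (local maximum)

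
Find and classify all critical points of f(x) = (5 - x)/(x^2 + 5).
f'(x) = (-x^2 + 2*x*(x - 5) - 5)/(x^2 + 5)^2

Solve f'(x) = 0:
  f'(x) = (x^2 - 10*x - 5)/(x^2 + 5)^2; the denominator is positive wherever f is defined, so f'(x) = 0 ⇔ x^2 - 10*x - 5 = 0.
  x^2 - 10*x - 5 = 0 has no rational roots; quadratic formula: x = (10 ± √120)/2.
  ⇒ x = 5 - sqrt(30) ≈ -0.4772, 5 + sqrt(30) ≈ 10.4772

f''(x) = 2*(4*x^2*(5 - x) + (3*x - 5)*(x^2 + 5))/(x^2 + 5)^3
Second-derivative test at each critical point:
  f''(-0.4772) = -0.4008 < 0 → local maximum
  f''(10.4772) = 0.0008 > 0 → local minimum

Critical points: x = 5 - sqrt(30) ≈ -0.4772 (local maximum); x = 5 + sqrt(30) ≈ 10.4772 (local minimum)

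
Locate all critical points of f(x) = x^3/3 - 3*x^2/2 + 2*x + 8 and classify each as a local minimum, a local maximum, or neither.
f'(x) = x^2 - 3*x + 2

Solve f'(x) = 0:
  Factor: x^2 - 3*x + 2 = (x - 2)*(x - 1) = 0.
  ⇒ x = 1, 2

f''(x) = 2*x - 3
Second-derivative test at each critical point:
  f''(1) = -1 < 0 → local maximum
  f''(2) = 1 > 0 → local minimum

Critical points: x = 1 (local maximum); x = 2 (local minimum)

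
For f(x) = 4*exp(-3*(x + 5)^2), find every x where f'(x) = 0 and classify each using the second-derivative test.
f'(x) = 24*(-x - 5)*exp(-3*(x + 5)^2)

Solve f'(x) = 0:
  f'(x) = (-24*x - 120)·exp(-3*(x + 5)^2) and exp(-3*(x + 5)^2) > 0 for every x, so f'(x) = 0 ⇔ -24*x - 120 = 0.
  Factor: -24*x - 120 = -24*(x + 5) = 0.
  ⇒ x = -5

f''(x) = 24*(6*(x + 5)^2 - 1)*exp(-3*(x + 5)^2)
Second-derivative test at each critical point:
  f''(-5) = -24 < 0 → local maximum

Critical points: x = -5 (local maximum)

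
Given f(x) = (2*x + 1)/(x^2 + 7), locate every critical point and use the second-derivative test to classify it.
f'(x) = 2*(-x^2 - x + 7)/(x^4 + 14*x^2 + 49)

Solve f'(x) = 0:
  f'(x) = -2*(x^2 + x - 7)/(x^2 + 7)^2; the denominator is positive wherever f is defined, so f'(x) = 0 ⇔ -2*x^2 - 2*x + 14 = 0.
  Factor: -2*x^2 - 2*x + 14 = -2*(x^2 + x - 7); x^2 + x - 7 = 0 has no rational roots; quadratic formula: x = (-1 ± √29)/2.
  ⇒ x = -sqrt(29)/2 - 1/2 ≈ -3.1926, -1/2 + sqrt(29)/2 ≈ 2.1926

f''(x) = 2*(4*x^2*(2*x + 1) - (6*x + 1)*(x^2 + 7))/(x^2 + 7)^3
Second-derivative test at each critical point:
  f''(-3.1926) = 0.0364 > 0 → local minimum
  f''(2.1926) = -0.0773 < 0 → local maximum

Critical points: x = -sqrt(29)/2 - 1/2 ≈ -3.1926 (local minimum); x = -1/2 + sqrt(29)/2 ≈ 2.1926 (local maximum)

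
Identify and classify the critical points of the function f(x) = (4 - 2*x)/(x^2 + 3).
f'(x) = 2*(-x^2 + 2*x*(x - 2) - 3)/(x^2 + 3)^2

Solve f'(x) = 0:
  f'(x) = 2*(x^2 - 4*x - 3)/(x^2 + 3)^2; the denominator is positive wherever f is defined, so f'(x) = 0 ⇔ 2*x^2 - 8*x - 6 = 0.
  Factor: 2*x^2 - 8*x - 6 = 2*(x^2 - 4*x - 3); x^2 - 4*x - 3 = 0 has no rational roots; quadratic formula: x = (4 ± √28)/2.
  ⇒ x = 2 - sqrt(7) ≈ -0.6458, 2 + sqrt(7) ≈ 4.6458

f''(x) = 4*(4*x^2*(2 - x) + (3*x - 2)*(x^2 + 3))/(x^2 + 3)^3
Second-derivative test at each critical point:
  f''(-0.6458) = -0.9064 < 0 → local maximum
  f''(4.6458) = 0.0175 > 0 → local minimum

Critical points: x = 2 - sqrt(7) ≈ -0.6458 (local maximum); x = 2 + sqrt(7) ≈ 4.6458 (local minimum)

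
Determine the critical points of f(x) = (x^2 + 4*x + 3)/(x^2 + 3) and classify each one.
f'(x) = 4*(3 - x^2)/(x^4 + 6*x^2 + 9)

Solve f'(x) = 0:
  f'(x) = -4*(x^2 - 3)/(x^2 + 3)^2; the denominator is positive wherever f is defined, so f'(x) = 0 ⇔ 12 - 4*x^2 = 0.
  Factor: 12 - 4*x^2 = -4*(x^2 - 3); x^2 - 3 = 0 has no rational roots; quadratic formula: x = (0 ± √12)/2.
  ⇒ x = -sqrt(3) ≈ -1.7321, sqrt(3) ≈ 1.7321

f''(x) = 8*x*(x^2 - 9)/(x^6 + 9*x^4 + 27*x^2 + 27)
Second-derivative test at each critical point:
  f''(-1.7321) = 0.3849 > 0 → local minimum
  f''(1.7321) = -0.3849 < 0 → local maximum

Critical points: x = -sqrt(3) ≈ -1.7321 (local minimum); x = sqrt(3) ≈ 1.7321 (local maximum)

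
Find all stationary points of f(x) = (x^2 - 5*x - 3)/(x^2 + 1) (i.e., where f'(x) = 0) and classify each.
f'(x) = (5*x^2 + 8*x - 5)/(x^4 + 2*x^2 + 1)

Solve f'(x) = 0:
  f'(x) = (5*x^2 + 8*x - 5)/(x^2 + 1)^2; the denominator is positive wherever f is defined, so f'(x) = 0 ⇔ 5*x^2 + 8*x - 5 = 0.
  5*x^2 + 8*x - 5 = 0 has no rational roots; quadratic formula: x = (-8 ± √164)/10.
  ⇒ x = -sqrt(41)/5 - 4/5 ≈ -2.0806, -4/5 + sqrt(41)/5 ≈ 0.4806

f''(x) = 2*(-5*x^3 - 12*x^2 + 15*x + 4)/(x^6 + 3*x^4 + 3*x^2 + 1)
Second-derivative test at each critical point:
  f''(-2.0806) = -0.4510 < 0 → local maximum
  f''(0.4806) = 8.4510 > 0 → local minimum

Critical points: x = -sqrt(41)/5 - 4/5 ≈ -2.0806 (local maximum); x = -4/5 + sqrt(41)/5 ≈ 0.4806 (local minimum)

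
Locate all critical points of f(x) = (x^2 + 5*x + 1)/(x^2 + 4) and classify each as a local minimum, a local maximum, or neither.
f'(x) = (-5*x^2 + 6*x + 20)/(x^4 + 8*x^2 + 16)

Solve f'(x) = 0:
  f'(x) = -(5*x^2 - 6*x - 20)/(x^2 + 4)^2; the denominator is positive wherever f is defined, so f'(x) = 0 ⇔ -5*x^2 + 6*x + 20 = 0.
  5*x^2 - 6*x - 20 = 0 has no rational roots; quadratic formula: x = (6 ± √436)/10.
  ⇒ x = 3/5 - sqrt(109)/5 ≈ -1.4881, 3/5 + sqrt(109)/5 ≈ 2.6881

f''(x) = 2*(5*x^3 - 9*x^2 - 60*x + 12)/(x^6 + 12*x^4 + 48*x^2 + 64)
Second-derivative test at each critical point:
  f''(-1.4881) = 0.5407 > 0 → local minimum
  f''(2.6881) = -0.1657 < 0 → local maximum

Critical points: x = 3/5 - sqrt(109)/5 ≈ -1.4881 (local minimum); x = 3/5 + sqrt(109)/5 ≈ 2.6881 (local maximum)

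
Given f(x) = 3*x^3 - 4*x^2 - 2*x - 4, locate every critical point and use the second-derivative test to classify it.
f'(x) = 9*x^2 - 8*x - 2

Solve f'(x) = 0:
  9*x^2 - 8*x - 2 = 0 has no rational roots; quadratic formula: x = (8 ± √136)/18.
  ⇒ x = 4/9 - sqrt(34)/9 ≈ -0.2034, 4/9 + sqrt(34)/9 ≈ 1.0923

f''(x) = 18*x - 8
Second-derivative test at each critical point:
  f''(-0.2034) = -11.6619 < 0 → local maximum
  f''(1.0923) = 11.6619 > 0 → local minimum

Critical points: x = 4/9 - sqrt(34)/9 ≈ -0.2034 (local maximum); x = 4/9 + sqrt(34)/9 ≈ 1.0923 (local minimum)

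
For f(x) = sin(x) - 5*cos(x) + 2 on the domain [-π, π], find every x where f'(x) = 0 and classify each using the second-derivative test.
f'(x) = 5*sin(x) + cos(x)

Solve f'(x) = 0 on [-π, π]:
  f'(x) = 0 ⇔ cos(x) = -5*sin(x) ⇔ tan(x) = -1/5, i.e. x = arctan(-1/5) + nπ; keep the solutions lying in [-π, π].
  ⇒ x = -atan(1/5) ≈ -0.1974, pi - atan(1/5) ≈ 2.9442

f''(x) = -sin(x) + 5*cos(x)
Second-derivative test at each critical point:
  f''(-0.1974) = 5.0990 > 0 → local minimum
  f''(2.9442) = -5.0990 < 0 → local maximum

Critical points: x = -atan(1/5) ≈ -0.1974 (local minimum); x = pi - atan(1/5) ≈ 2.9442 (local maximum)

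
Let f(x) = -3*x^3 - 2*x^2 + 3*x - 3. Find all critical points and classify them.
f'(x) = -9*x^2 - 4*x + 3

Solve f'(x) = 0:
  9*x^2 + 4*x - 3 = 0 has no rational roots; quadratic formula: x = (-4 ± √124)/18.
  ⇒ x = -sqrt(31)/9 - 2/9 ≈ -0.8409, -2/9 + sqrt(31)/9 ≈ 0.3964

f''(x) = -18*x - 4
Second-derivative test at each critical point:
  f''(-0.8409) = 11.1355 > 0 → local minimum
  f''(0.3964) = -11.1355 < 0 → local maximum

Critical points: x = -sqrt(31)/9 - 2/9 ≈ -0.8409 (local minimum); x = -2/9 + sqrt(31)/9 ≈ 0.3964 (local maximum)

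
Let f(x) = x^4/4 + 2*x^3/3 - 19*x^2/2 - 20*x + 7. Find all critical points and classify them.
f'(x) = x^3 + 2*x^2 - 19*x - 20

Solve f'(x) = 0:
  Factor: x^3 + 2*x^2 - 19*x - 20 = (x - 4)*(x + 1)*(x + 5) = 0.
  ⇒ x = -5, -1, 4

f''(x) = 3*x^2 + 4*x - 19
Second-derivative test at each critical point:
  f''(-5) = 36 > 0 → local minimum
  f''(-1) = -20 < 0 → local maximum
  f''(4) = 45 > 0 → local minimum

Critical points: x = -5 (local minimum); x = -1 (local maximum); x = 4 (local minimum)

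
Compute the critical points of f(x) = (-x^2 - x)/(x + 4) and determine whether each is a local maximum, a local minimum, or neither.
f'(x) = (-x^2 - 8*x - 4)/(x^2 + 8*x + 16)

Solve f'(x) = 0:
  f'(x) = -(x^2 + 8*x + 4)/(x + 4)^2; the denominator is positive wherever f is defined, so f'(x) = 0 ⇔ -x^2 - 8*x - 4 = 0.
  x^2 + 8*x + 4 = 0 has no rational roots; quadratic formula: x = (-8 ± √48)/2.
  ⇒ x = -4 - 2*sqrt(3) ≈ -7.4641, -4 + 2*sqrt(3) ≈ -0.5359

f''(x) = -24/(x^3 + 12*x^2 + 48*x + 64)
Second-derivative test at each critical point:
  f''(-7.4641) = 0.5774 > 0 → local minimum
  f''(-0.5359) = -0.5774 < 0 → local maximum

Critical points: x = -4 - 2*sqrt(3) ≈ -7.4641 (local minimum); x = -4 + 2*sqrt(3) ≈ -0.5359 (local maximum)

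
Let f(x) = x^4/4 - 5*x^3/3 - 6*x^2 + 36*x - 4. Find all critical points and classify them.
f'(x) = x^3 - 5*x^2 - 12*x + 36

Solve f'(x) = 0:
  Factor: x^3 - 5*x^2 - 12*x + 36 = (x - 6)*(x - 2)*(x + 3) = 0.
  ⇒ x = -3, 2, 6

f''(x) = 3*x^2 - 10*x - 12
Second-derivative test at each critical point:
  f''(-3) = 45 > 0 → local minimum
  f''(2) = -20 < 0 → local maximum
  f''(6) = 36 > 0 → local minimum

Critical points: x = -3 (local minimum); x = 2 (local maximum); x = 6 (local minimum)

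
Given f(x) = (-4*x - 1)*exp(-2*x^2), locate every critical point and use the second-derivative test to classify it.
f'(x) = 4*(x*(4*x + 1) - 1)*exp(-2*x^2)

Solve f'(x) = 0:
  f'(x) = (16*x^2 + 4*x - 4)·exp(-2*x^2) and exp(-2*x^2) > 0 for every x, so f'(x) = 0 ⇔ 16*x^2 + 4*x - 4 = 0.
  Factor: 16*x^2 + 4*x - 4 = 4*(4*x^2 + x - 1); 4*x^2 + x - 1 = 0 has no rational roots; quadratic formula: x = (-1 ± √17)/8.
  ⇒ x = -sqrt(17)/8 - 1/8 ≈ -0.6404, -1/8 + sqrt(17)/8 ≈ 0.3904

f''(x) = 4*(-16*x^3 - 4*x^2 + 12*x + 1)*exp(-2*x^2)
Second-derivative test at each critical point:
  f''(-0.6404) = -7.2624 < 0 → local maximum
  f''(0.3904) = 12.1593 > 0 → local minimum

Critical points: x = -sqrt(17)/8 - 1/8 ≈ -0.6404 (local maximum); x = -1/8 + sqrt(17)/8 ≈ 0.3904 (local minimum)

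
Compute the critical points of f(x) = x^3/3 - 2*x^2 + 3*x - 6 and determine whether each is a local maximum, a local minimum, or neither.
f'(x) = x^2 - 4*x + 3

Solve f'(x) = 0:
  Factor: x^2 - 4*x + 3 = (x - 3)*(x - 1) = 0.
  ⇒ x = 1, 3

f''(x) = 2*x - 4
Second-derivative test at each critical point:
  f''(1) = -2 < 0 → local maximum
  f''(3) = 2 > 0 → local minimum

Critical points: x = 1 (local maximum); x = 3 (local minimum)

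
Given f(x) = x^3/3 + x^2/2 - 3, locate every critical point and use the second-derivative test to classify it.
f'(x) = x*(x + 1)

Solve f'(x) = 0:
  Factor: x^2 + x = x*(x + 1) = 0.
  ⇒ x = -1, 0

f''(x) = 2*x + 1
Second-derivative test at each critical point:
  f''(-1) = -1 < 0 → local maximum
  f''(0) = 1 > 0 → local minimum

Critical points: x = -1 (local maximum); x = 0 (local minimum)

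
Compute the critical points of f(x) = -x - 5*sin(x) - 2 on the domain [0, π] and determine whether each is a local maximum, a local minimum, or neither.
f'(x) = -5*cos(x) - 1

Solve f'(x) = 0 on [0, π]:
  f'(x) = 0 ⇔ cos(x) = -1/5, i.e. x = ±arccos(-1/5) + 2nπ; keep the solutions lying in [0, π].
  ⇒ x = acos(-1/5) ≈ 1.7722

f''(x) = 5*sin(x)
Second-derivative test at each critical point:
  f''(1.7722) = 4.8990 > 0 → local minimum

Critical points: x = acos(-1/5) ≈ 1.7722 (local minimum)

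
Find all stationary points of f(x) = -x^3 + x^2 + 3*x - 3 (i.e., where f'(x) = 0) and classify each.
f'(x) = -3*x^2 + 2*x + 3

Solve f'(x) = 0:
  3*x^2 - 2*x - 3 = 0 has no rational roots; quadratic formula: x = (2 ± √40)/6.
  ⇒ x = 1/3 - sqrt(10)/3 ≈ -0.7208, 1/3 + sqrt(10)/3 ≈ 1.3874

f''(x) = 2 - 6*x
Second-derivative test at each critical point:
  f''(-0.7208) = 6.3246 > 0 → local minimum
  f''(1.3874) = -6.3246 < 0 → local maximum

Critical points: x = 1/3 - sqrt(10)/3 ≈ -0.7208 (local minimum); x = 1/3 + sqrt(10)/3 ≈ 1.3874 (local maximum)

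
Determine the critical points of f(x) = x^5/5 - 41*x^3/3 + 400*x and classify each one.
f'(x) = x^4 - 41*x^2 + 400

Solve f'(x) = 0:
  Factor: x^4 - 41*x^2 + 400 = (x - 5)*(x - 4)*(x + 4)*(x + 5) = 0.
  ⇒ x = -5, -4, 4, 5

f''(x) = 4*x^3 - 82*x
Second-derivative test at each critical point:
  f''(-5) = -90 < 0 → local maximum
  f''(-4) = 72 > 0 → local minimum
  f''(4) = -72 < 0 → local maximum
  f''(5) = 90 > 0 → local minimum

Critical points: x = -5 (local maximum); x = -4 (local minimum); x = 4 (local maximum); x = 5 (local minimum)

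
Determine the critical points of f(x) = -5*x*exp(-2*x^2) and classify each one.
f'(x) = 5*(4*x^2 - 1)*exp(-2*x^2)

Solve f'(x) = 0:
  f'(x) = (20*x^2 - 5)·exp(-2*x^2) and exp(-2*x^2) > 0 for every x, so f'(x) = 0 ⇔ 20*x^2 - 5 = 0.
  Factor: 20*x^2 - 5 = 5*(2*x - 1)*(2*x + 1) = 0.
  ⇒ x = -1/2, 1/2

f''(x) = (-80*x^3 + 60*x)*exp(-2*x^2)
Second-derivative test at each critical point:
  f''(-1/2) = -12.1306 < 0 → local maximum
  f''(1/2) = 12.1306 > 0 → local minimum

Critical points: x = -1/2 (local maximum); x = 1/2 (local minimum)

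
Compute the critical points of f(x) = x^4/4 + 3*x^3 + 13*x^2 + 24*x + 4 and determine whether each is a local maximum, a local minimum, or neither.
f'(x) = x^3 + 9*x^2 + 26*x + 24

Solve f'(x) = 0:
  Factor: x^3 + 9*x^2 + 26*x + 24 = (x + 2)*(x + 3)*(x + 4) = 0.
  ⇒ x = -4, -3, -2

f''(x) = 3*x^2 + 18*x + 26
Second-derivative test at each critical point:
  f''(-4) = 2 > 0 → local minimum
  f''(-3) = -1 < 0 → local maximum
  f''(-2) = 2 > 0 → local minimum

Critical points: x = -4 (local minimum); x = -3 (local maximum); x = -2 (local minimum)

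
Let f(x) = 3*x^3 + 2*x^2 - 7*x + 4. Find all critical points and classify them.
f'(x) = 9*x^2 + 4*x - 7

Solve f'(x) = 0:
  9*x^2 + 4*x - 7 = 0 has no rational roots; quadratic formula: x = (-4 ± √268)/18.
  ⇒ x = -sqrt(67)/9 - 2/9 ≈ -1.1317, -2/9 + sqrt(67)/9 ≈ 0.6873

f''(x) = 18*x + 4
Second-derivative test at each critical point:
  f''(-1.1317) = -16.3707 < 0 → local maximum
  f''(0.6873) = 16.3707 > 0 → local minimum

Critical points: x = -sqrt(67)/9 - 2/9 ≈ -1.1317 (local maximum); x = -2/9 + sqrt(67)/9 ≈ 0.6873 (local minimum)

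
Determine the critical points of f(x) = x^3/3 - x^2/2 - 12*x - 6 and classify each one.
f'(x) = x^2 - x - 12

Solve f'(x) = 0:
  Factor: x^2 - x - 12 = (x - 4)*(x + 3) = 0.
  ⇒ x = -3, 4

f''(x) = 2*x - 1
Second-derivative test at each critical point:
  f''(-3) = -7 < 0 → local maximum
  f''(4) = 7 > 0 → local minimum

Critical points: x = -3 (local maximum); x = 4 (local minimum)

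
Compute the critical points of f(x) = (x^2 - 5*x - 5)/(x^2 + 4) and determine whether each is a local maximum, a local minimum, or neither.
f'(x) = (5*x^2 + 18*x - 20)/(x^4 + 8*x^2 + 16)

Solve f'(x) = 0:
  f'(x) = (5*x^2 + 18*x - 20)/(x^2 + 4)^2; the denominator is positive wherever f is defined, so f'(x) = 0 ⇔ 5*x^2 + 18*x - 20 = 0.
  5*x^2 + 18*x - 20 = 0 has no rational roots; quadratic formula: x = (-18 ± √724)/10.
  ⇒ x = -sqrt(181)/5 - 9/5 ≈ -4.4907, -9/5 + sqrt(181)/5 ≈ 0.8907

f''(x) = 2*(-5*x^3 - 27*x^2 + 60*x + 36)/(x^6 + 12*x^4 + 48*x^2 + 64)
Second-derivative test at each critical point:
  f''(-4.4907) = -0.0461 < 0 → local maximum
  f''(0.8907) = 1.1711 > 0 → local minimum

Critical points: x = -sqrt(181)/5 - 9/5 ≈ -4.4907 (local maximum); x = -9/5 + sqrt(181)/5 ≈ 0.8907 (local minimum)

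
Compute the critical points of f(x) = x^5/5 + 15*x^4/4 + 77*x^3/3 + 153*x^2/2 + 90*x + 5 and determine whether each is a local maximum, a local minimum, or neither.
f'(x) = x^4 + 15*x^3 + 77*x^2 + 153*x + 90

Solve f'(x) = 0:
  Factor: x^4 + 15*x^3 + 77*x^2 + 153*x + 90 = (x + 1)*(x + 3)*(x + 5)*(x + 6) = 0.
  ⇒ x = -6, -5, -3, -1

f''(x) = 4*x^3 + 45*x^2 + 154*x + 153
Second-derivative test at each critical point:
  f''(-6) = -15 < 0 → local maximum
  f''(-5) = 8 > 0 → local minimum
  f''(-3) = -12 < 0 → local maximum
  f''(-1) = 40 > 0 → local minimum

Critical points: x = -6 (local maximum); x = -5 (local minimum); x = -3 (local maximum); x = -1 (local minimum)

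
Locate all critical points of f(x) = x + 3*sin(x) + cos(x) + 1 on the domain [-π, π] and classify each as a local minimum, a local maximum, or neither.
f'(x) = -sin(x) + 3*cos(x) + 1

Solve f'(x) = 0 on [-π, π]:
  f'(x) = 0 ⇔ -sin(x) + 3*cos(x) = -1. Write the left side as R·cos(x + φ) with R = √(3² + 1²) = sqrt(10), cos φ = 3*sqrt(10)/10, sin φ = sqrt(10)/10; then cos(x + φ) = -sqrt(10)/10. Solve for x and keep the solutions lying in [-π, π].
  ⇒ x = -pi + atan(4/3) ≈ -2.2143, pi/2 ≈ 1.5708

f''(x) = -3*sin(x) - cos(x)
Second-derivative test at each critical point:
  f''(-2.2143) = 3 > 0 → local minimum
  f''(1.5708) = -3 < 0 → local maximum

Critical points: x = -pi + atan(4/3) ≈ -2.2143 (local minimum); x = pi/2 ≈ 1.5708 (local maximum)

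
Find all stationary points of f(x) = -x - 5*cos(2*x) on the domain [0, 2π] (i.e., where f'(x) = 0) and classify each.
f'(x) = 10*sin(2*x) - 1

Solve f'(x) = 0 on [0, 2π]:
  f'(x) = 0 ⇔ sin(2*x) = 1/10, i.e. 2*x = arcsin(1/10) + 2nπ or 2*x = π − arcsin(1/10) + 2nπ; keep the solutions lying in [0, 2π].
  ⇒ x = asin(1/10)/2 ≈ 0.0501, -asin(1/10)/2 + pi/2 ≈ 1.5207, asin(1/10)/2 + pi ≈ 3.1917, -asin(1/10)/2 + 3*pi/2 ≈ 4.6623

f''(x) = 20*cos(2*x)
Second-derivative test at each critical point:
  f''(0.0501) = 19.8997 > 0 → local minimum
  f''(1.5207) = -19.8997 < 0 → local maximum
  f''(3.1917) = 19.8997 > 0 → local minimum
  f''(4.6623) = -19.8997 < 0 → local maximum

Critical points: x = asin(1/10)/2 ≈ 0.0501 (local minimum); x = -asin(1/10)/2 + pi/2 ≈ 1.5207 (local maximum); x = asin(1/10)/2 + pi ≈ 3.1917 (local minimum); x = -asin(1/10)/2 + 3*pi/2 ≈ 4.6623 (local maximum)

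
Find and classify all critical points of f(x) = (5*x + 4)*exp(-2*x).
f'(x) = (-10*x - 3)*exp(-2*x)

Solve f'(x) = 0:
  f'(x) = (-10*x - 3)·exp(-2*x) and exp(-2*x) > 0 for every x, so f'(x) = 0 ⇔ -10*x - 3 = 0.
  -10*x - 3 = 0.
  ⇒ x = -3/10

f''(x) = 4*(5*x - 1)*exp(-2*x)
Second-derivative test at each critical point:
  f''(-3/10) = -18.2212 < 0 → local maximum

Critical points: x = -3/10 (local maximum)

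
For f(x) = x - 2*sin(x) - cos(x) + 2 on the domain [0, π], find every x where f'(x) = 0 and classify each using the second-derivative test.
f'(x) = sin(x) - 2*cos(x) + 1

Solve f'(x) = 0 on [0, π]:
  f'(x) = 0 ⇔ sin(x) - 2*cos(x) = -1. Write the left side as R·cos(x + φ) with R = √((-2)² + (-1)²) = sqrt(5), cos φ = -2*sqrt(5)/5, sin φ = -sqrt(5)/5; then cos(x + φ) = -sqrt(5)/5. Solve for x and keep the solutions lying in [0, π].
  ⇒ x = atan(3/4) ≈ 0.6435

f''(x) = 2*sin(x) + cos(x)
Second-derivative test at each critical point:
  f''(0.6435) = 2 > 0 → local minimum

Critical points: x = atan(3/4) ≈ 0.6435 (local minimum)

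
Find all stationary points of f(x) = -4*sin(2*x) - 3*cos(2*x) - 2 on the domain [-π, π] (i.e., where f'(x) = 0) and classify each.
f'(x) = 6*sin(2*x) - 8*cos(2*x)

Solve f'(x) = 0 on [-π, π]:
  f'(x) = 0 ⇔ -4*cos(2*x) = -3*sin(2*x) ⇔ tan(2*x) = 4/3, i.e. 2*x = arctan(4/3) + nπ; keep the solutions lying in [-π, π].
  ⇒ x = -pi + atan(4/3)/2 ≈ -2.6779, -pi/2 + atan(4/3)/2 ≈ -1.1071, atan(4/3)/2 ≈ 0.4636, atan(4/3)/2 + pi/2 ≈ 2.0344

f''(x) = 16*sin(2*x) + 12*cos(2*x)
Second-derivative test at each critical point:
  f''(-2.6779) = 20 > 0 → local minimum
  f''(-1.1071) = -20 < 0 → local maximum
  f''(0.4636) = 20 > 0 → local minimum
  f''(2.0344) = -20 < 0 → local maximum

Critical points: x = -pi + atan(4/3)/2 ≈ -2.6779 (local minimum); x = -pi/2 + atan(4/3)/2 ≈ -1.1071 (local maximum); x = atan(4/3)/2 ≈ 0.4636 (local minimum); x = atan(4/3)/2 + pi/2 ≈ 2.0344 (local maximum)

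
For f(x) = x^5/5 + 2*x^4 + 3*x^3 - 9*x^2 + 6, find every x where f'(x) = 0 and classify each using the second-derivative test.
f'(x) = x*(x^3 + 8*x^2 + 9*x - 18)

Solve f'(x) = 0:
  Factor: x^4 + 8*x^3 + 9*x^2 - 18*x = x*(x - 1)*(x + 3)*(x + 6) = 0.
  ⇒ x = -6, -3, 0, 1

f''(x) = 4*x^3 + 24*x^2 + 18*x - 18
Second-derivative test at each critical point:
  f''(-6) = -126 < 0 → local maximum
  f''(-3) = 36 > 0 → local minimum
  f''(0) = -18 < 0 → local maximum
  f''(1) = 28 > 0 → local minimum

Critical points: x = -6 (local maximum); x = -3 (local minimum); x = 0 (local maximum); x = 1 (local minimum)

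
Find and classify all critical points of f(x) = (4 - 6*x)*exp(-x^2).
f'(x) = 2*(2*x*(3*x - 2) - 3)*exp(-x^2)

Solve f'(x) = 0:
  f'(x) = (12*x^2 - 8*x - 6)·exp(-x^2) and exp(-x^2) > 0 for every x, so f'(x) = 0 ⇔ 12*x^2 - 8*x - 6 = 0.
  Factor: 12*x^2 - 8*x - 6 = 2*(6*x^2 - 4*x - 3); 6*x^2 - 4*x - 3 = 0 has no rational roots; quadratic formula: x = (4 ± √88)/12.
  ⇒ x = 1/3 - sqrt(22)/6 ≈ -0.4484, 1/3 + sqrt(22)/6 ≈ 1.1151

f''(x) = 4*(2*x^2*(2 - 3*x) + 9*x - 2)*exp(-x^2)
Second-derivative test at each critical point:
  f''(-0.4484) = -15.3444 < 0 → local maximum
  f''(1.1151) = 5.4110 > 0 → local minimum

Critical points: x = 1/3 - sqrt(22)/6 ≈ -0.4484 (local maximum); x = 1/3 + sqrt(22)/6 ≈ 1.1151 (local minimum)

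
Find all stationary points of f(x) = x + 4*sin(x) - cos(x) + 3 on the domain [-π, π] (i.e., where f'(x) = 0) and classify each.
f'(x) = sin(x) + 4*cos(x) + 1

Solve f'(x) = 0 on [-π, π]:
  f'(x) = 0 ⇔ sin(x) + 4*cos(x) = -1. Write the left side as R·cos(x + φ) with R = √(4² + (-1)²) = sqrt(17), cos φ = 4*sqrt(17)/17, sin φ = -sqrt(17)/17; then cos(x + φ) = -sqrt(17)/17. Solve for x and keep the solutions lying in [-π, π].
  ⇒ x = -pi/2 ≈ -1.5708, pi - atan(15/8) ≈ 2.0608

f''(x) = -4*sin(x) + cos(x)
Second-derivative test at each critical point:
  f''(-1.5708) = 4 > 0 → local minimum
  f''(2.0608) = -4 < 0 → local maximum

Critical points: x = -pi/2 ≈ -1.5708 (local minimum); x = pi - atan(15/8) ≈ 2.0608 (local maximum)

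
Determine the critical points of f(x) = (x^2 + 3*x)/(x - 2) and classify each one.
f'(x) = (x^2 - 4*x - 6)/(x^2 - 4*x + 4)

Solve f'(x) = 0:
  f'(x) = (x^2 - 4*x - 6)/(x - 2)^2; the denominator is positive wherever f is defined, so f'(x) = 0 ⇔ x^2 - 4*x - 6 = 0.
  x^2 - 4*x - 6 = 0 has no rational roots; quadratic formula: x = (4 ± √40)/2.
  ⇒ x = 2 - sqrt(10) ≈ -1.1623, 2 + sqrt(10) ≈ 5.1623

f''(x) = 20/(x^3 - 6*x^2 + 12*x - 8)
Second-derivative test at each critical point:
  f''(-1.1623) = -0.6325 < 0 → local maximum
  f''(5.1623) = 0.6325 > 0 → local minimum

Critical points: x = 2 - sqrt(10) ≈ -1.1623 (local maximum); x = 2 + sqrt(10) ≈ 5.1623 (local minimum)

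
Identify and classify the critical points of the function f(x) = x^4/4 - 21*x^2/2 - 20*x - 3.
f'(x) = x^3 - 21*x - 20

Solve f'(x) = 0:
  Factor: x^3 - 21*x - 20 = (x - 5)*(x + 1)*(x + 4) = 0.
  ⇒ x = -4, -1, 5

f''(x) = 3*x^2 - 21
Second-derivative test at each critical point:
  f''(-4) = 27 > 0 → local minimum
  f''(-1) = -18 < 0 → local maximum
  f''(5) = 54 > 0 → local minimum

Critical points: x = -4 (local minimum); x = -1 (local maximum); x = 5 (local minimum)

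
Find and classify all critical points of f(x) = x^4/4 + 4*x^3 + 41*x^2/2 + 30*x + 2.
f'(x) = x^3 + 12*x^2 + 41*x + 30

Solve f'(x) = 0:
  Factor: x^3 + 12*x^2 + 41*x + 30 = (x + 1)*(x + 5)*(x + 6) = 0.
  ⇒ x = -6, -5, -1

f''(x) = 3*x^2 + 24*x + 41
Second-derivative test at each critical point:
  f''(-6) = 5 > 0 → local minimum
  f''(-5) = -4 < 0 → local maximum
  f''(-1) = 20 > 0 → local minimum

Critical points: x = -6 (local minimum); x = -5 (local maximum); x = -1 (local minimum)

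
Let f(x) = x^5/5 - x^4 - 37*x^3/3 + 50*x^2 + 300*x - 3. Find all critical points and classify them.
f'(x) = x^4 - 4*x^3 - 37*x^2 + 100*x + 300

Solve f'(x) = 0:
  Factor: x^4 - 4*x^3 - 37*x^2 + 100*x + 300 = (x - 6)*(x - 5)*(x + 2)*(x + 5) = 0.
  ⇒ x = -5, -2, 5, 6

f''(x) = 4*x^3 - 12*x^2 - 74*x + 100
Second-derivative test at each critical point:
  f''(-5) = -330 < 0 → local maximum
  f''(-2) = 168 > 0 → local minimum
  f''(5) = -70 < 0 → local maximum
  f''(6) = 88 > 0 → local minimum

Critical points: x = -5 (local maximum); x = -2 (local minimum); x = 5 (local maximum); x = 6 (local minimum)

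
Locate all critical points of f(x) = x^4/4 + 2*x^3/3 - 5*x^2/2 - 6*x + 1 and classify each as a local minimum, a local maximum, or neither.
f'(x) = x^3 + 2*x^2 - 5*x - 6

Solve f'(x) = 0:
  Factor: x^3 + 2*x^2 - 5*x - 6 = (x - 2)*(x + 1)*(x + 3) = 0.
  ⇒ x = -3, -1, 2

f''(x) = 3*x^2 + 4*x - 5
Second-derivative test at each critical point:
  f''(-3) = 10 > 0 → local minimum
  f''(-1) = -6 < 0 → local maximum
  f''(2) = 15 > 0 → local minimum

Critical points: x = -3 (local minimum); x = -1 (local maximum); x = 2 (local minimum)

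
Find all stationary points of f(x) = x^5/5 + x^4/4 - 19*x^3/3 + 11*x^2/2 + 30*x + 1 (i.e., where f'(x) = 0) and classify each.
f'(x) = x^4 + x^3 - 19*x^2 + 11*x + 30

Solve f'(x) = 0:
  Factor: x^4 + x^3 - 19*x^2 + 11*x + 30 = (x - 3)*(x - 2)*(x + 1)*(x + 5) = 0.
  ⇒ x = -5, -1, 2, 3

f''(x) = 4*x^3 + 3*x^2 - 38*x + 11
Second-derivative test at each critical point:
  f''(-5) = -224 < 0 → local maximum
  f''(-1) = 48 > 0 → local minimum
  f''(2) = -21 < 0 → local maximum
  f''(3) = 32 > 0 → local minimum

Critical points: x = -5 (local maximum); x = -1 (local minimum); x = 2 (local maximum); x = 3 (local minimum)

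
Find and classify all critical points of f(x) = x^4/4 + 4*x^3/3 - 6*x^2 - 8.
f'(x) = x*(x^2 + 4*x - 12)

Solve f'(x) = 0:
  Factor: x^3 + 4*x^2 - 12*x = x*(x - 2)*(x + 6) = 0.
  ⇒ x = -6, 0, 2

f''(x) = 3*x^2 + 8*x - 12
Second-derivative test at each critical point:
  f''(-6) = 48 > 0 → local minimum
  f''(0) = -12 < 0 → local maximum
  f''(2) = 16 > 0 → local minimum

Critical points: x = -6 (local minimum); x = 0 (local maximum); x = 2 (local minimum)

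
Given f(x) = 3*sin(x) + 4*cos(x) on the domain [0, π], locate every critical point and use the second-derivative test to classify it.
f'(x) = -4*sin(x) + 3*cos(x)

Solve f'(x) = 0 on [0, π]:
  f'(x) = 0 ⇔ 3*cos(x) = 4*sin(x) ⇔ tan(x) = 3/4, i.e. x = arctan(3/4) + nπ; keep the solutions lying in [0, π].
  ⇒ x = atan(3/4) ≈ 0.6435

f''(x) = -3*sin(x) - 4*cos(x)
Second-derivative test at each critical point:
  f''(0.6435) = -5 < 0 → local maximum

Critical points: x = atan(3/4) ≈ 0.6435 (local maximum)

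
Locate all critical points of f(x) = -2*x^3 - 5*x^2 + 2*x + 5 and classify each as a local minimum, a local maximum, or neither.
f'(x) = -6*x^2 - 10*x + 2

Solve f'(x) = 0:
  Factor: -6*x^2 - 10*x + 2 = -2*(3*x^2 + 5*x - 1); 3*x^2 + 5*x - 1 = 0 has no rational roots; quadratic formula: x = (-5 ± √37)/6.
  ⇒ x = -sqrt(37)/6 - 5/6 ≈ -1.8471, -5/6 + sqrt(37)/6 ≈ 0.1805

f''(x) = -12*x - 10
Second-derivative test at each critical point:
  f''(-1.8471) = 12.1655 > 0 → local minimum
  f''(0.1805) = -12.1655 < 0 → local maximum

Critical points: x = -sqrt(37)/6 - 5/6 ≈ -1.8471 (local minimum); x = -5/6 + sqrt(37)/6 ≈ 0.1805 (local maximum)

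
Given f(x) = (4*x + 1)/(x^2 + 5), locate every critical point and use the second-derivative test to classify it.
f'(x) = 2*(-2*x^2 - x + 10)/(x^4 + 10*x^2 + 25)

Solve f'(x) = 0:
  f'(x) = -2*(x - 2)*(2*x + 5)/(x^2 + 5)^2; the denominator is positive wherever f is defined, so f'(x) = 0 ⇔ -4*x^2 - 2*x + 20 = 0.
  Factor: -4*x^2 - 2*x + 20 = -2*(x - 2)*(2*x + 5) = 0.
  ⇒ x = -5/2, 2

f''(x) = 2*(4*x^2*(4*x + 1) - (12*x + 1)*(x^2 + 5))/(x^2 + 5)^3
Second-derivative test at each critical point:
  f''(-5/2) = 32/225 > 0 → local minimum
  f''(2) = -2/9 < 0 → local maximum

Critical points: x = -5/2 (local minimum); x = 2 (local maximum)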